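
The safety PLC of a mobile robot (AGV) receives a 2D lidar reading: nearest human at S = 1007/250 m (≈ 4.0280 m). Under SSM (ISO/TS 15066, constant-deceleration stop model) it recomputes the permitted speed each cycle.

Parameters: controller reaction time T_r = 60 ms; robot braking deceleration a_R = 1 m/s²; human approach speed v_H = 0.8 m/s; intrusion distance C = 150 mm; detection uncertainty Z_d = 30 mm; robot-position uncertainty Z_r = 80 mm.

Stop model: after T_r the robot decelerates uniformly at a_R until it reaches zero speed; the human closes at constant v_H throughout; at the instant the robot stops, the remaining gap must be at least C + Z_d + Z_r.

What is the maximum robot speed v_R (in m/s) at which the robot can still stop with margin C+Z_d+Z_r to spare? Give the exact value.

quadratic (1/2)·v² + (43/50)·v + (-93/25) = 0
  disc = (43/50)² − 4·(1/2)·(-93/25) = 20449/2500 ; √disc = 143/50
  v_R = (−(43/50) + 143/50) / (2·(1/2)) = 2 m/s
check:
braking lasts T_s = 2/1 = 2.0000 s
robot covers v_R·T_r = 2.0000·0.0600 = 0.1200 m before braking
braking distance = 2.0000²/(2·1.0000) = 2.0000 m
human closes 0.8000·2.0600 = 1.6480 m
margins: 0.1500+0.0300+0.0800 = 0.2600 m
sum ≈ 0.1200+2.0000+1.6480+0.2600 ≈ 4.0280 m = S ✓

v_R_max = 2 m/s = 2.0000 m/s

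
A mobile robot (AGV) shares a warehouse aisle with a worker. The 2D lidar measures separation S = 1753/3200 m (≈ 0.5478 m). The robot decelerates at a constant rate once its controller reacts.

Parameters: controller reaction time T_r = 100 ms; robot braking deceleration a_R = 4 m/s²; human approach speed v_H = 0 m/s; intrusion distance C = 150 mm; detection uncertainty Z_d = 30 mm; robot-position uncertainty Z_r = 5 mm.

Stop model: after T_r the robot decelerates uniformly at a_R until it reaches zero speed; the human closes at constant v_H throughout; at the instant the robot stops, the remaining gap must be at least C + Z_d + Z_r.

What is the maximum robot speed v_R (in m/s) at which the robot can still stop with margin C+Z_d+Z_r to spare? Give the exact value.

at the boundary: (1/8)·v² + (1/10)·v + (-1161/3200) = 0
  disc = (1/10)² − 4·(1/8)·(-1161/3200) = 49/256 ; √disc = 7/16
  v_R = (−(1/10) + 7/16) / (2·(1/8)) = 27/20 m/s
check:
braking lasts T_s = (27/20)/4 = 0.3375 s
reaction-phase robot travel = 1.3500·0.1000 = 0.1350 m
robot covers 1.3500·0.3375 − ½·4.0000·0.3375² = 0.2278 m while stopping
human closes 0.0000·0.4375 = 0.0000 m
C+Z_d+Z_r = 0.1500+0.0300+0.0050 = 0.1850 m
sum ≈ 0.1350+0.2278+0.0000+0.1850 ≈ 0.5478 m = S ✓

v_R_max = 27/20 m/s = 1.3500 m/s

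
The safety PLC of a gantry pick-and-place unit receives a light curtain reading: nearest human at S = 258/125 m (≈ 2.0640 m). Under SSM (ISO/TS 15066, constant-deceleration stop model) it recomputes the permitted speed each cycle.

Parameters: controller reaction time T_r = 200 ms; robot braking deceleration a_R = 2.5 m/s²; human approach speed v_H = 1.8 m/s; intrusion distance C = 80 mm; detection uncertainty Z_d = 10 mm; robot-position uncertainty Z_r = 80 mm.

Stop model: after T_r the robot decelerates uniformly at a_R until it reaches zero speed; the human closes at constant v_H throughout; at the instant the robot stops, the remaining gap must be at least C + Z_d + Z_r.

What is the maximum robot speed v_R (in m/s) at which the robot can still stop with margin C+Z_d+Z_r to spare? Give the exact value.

at the boundary: (1/5)·v² + (23/25)·v + (-767/500) = 0
  disc = (23/25)² − 4·(1/5)·(-767/500) = 1296/625 ; √disc = 36/25
  v_R = (−(23/25) + 36/25) / (2·(1/5)) = 13/10 m/s
check:
T_s = v_R/a_R = (13/10)/(5/2) = 0.5200 s
robot in T_r: 1.3000·0.2000 = 0.2600 m
robot under decel: 1.3000²/(2·2.5000) = 0.3380 m
person approaches 1.8000·(0.2000+0.5200) = 1.2960 m
residual clearance needed = 0.0800+0.0100+0.0800 = 0.1700 m
sum ≈ 0.2600+0.3380+1.2960+0.1700 ≈ 2.0640 m = S ✓

v_R_max = 13/10 m/s = 1.3000 m/s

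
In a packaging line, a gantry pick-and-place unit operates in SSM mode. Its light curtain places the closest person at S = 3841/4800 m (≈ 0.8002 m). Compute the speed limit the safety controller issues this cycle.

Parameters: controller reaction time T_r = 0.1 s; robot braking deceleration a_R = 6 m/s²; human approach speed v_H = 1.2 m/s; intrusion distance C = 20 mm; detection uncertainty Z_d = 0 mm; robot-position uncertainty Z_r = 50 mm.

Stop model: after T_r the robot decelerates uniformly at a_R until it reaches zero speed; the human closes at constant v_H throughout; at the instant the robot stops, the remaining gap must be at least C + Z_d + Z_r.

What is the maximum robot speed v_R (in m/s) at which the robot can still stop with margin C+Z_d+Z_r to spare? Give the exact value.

v_R_max = 29/20 m/s = 1.4500 m/s

quadratic (1/12)·v² + (3/10)·v + (-2929/4800) = 0
  disc = (3/10)² − 4·(1/12)·(-2929/4800) = 169/576 ; √disc = 13/24
  v_R = (−(3/10) + 13/24) / (2·(1/12)) = 29/20 m/s
check:
stop time T_s = (29/20)/6 = 0.2417 s
robot in T_r: 1.4500·0.1000 = 0.1450 m
robot under decel: 1.4500²/(2·6.0000) = 0.1752 m
person approaches 1.2000·(0.1000+0.2417) = 0.4100 m
C+Z_d+Z_r = 0.0200+0.0000+0.0500 = 0.0700 m
sum ≈ 0.1450+0.1752+0.4100+0.0700 ≈ 0.8002 m = S ✓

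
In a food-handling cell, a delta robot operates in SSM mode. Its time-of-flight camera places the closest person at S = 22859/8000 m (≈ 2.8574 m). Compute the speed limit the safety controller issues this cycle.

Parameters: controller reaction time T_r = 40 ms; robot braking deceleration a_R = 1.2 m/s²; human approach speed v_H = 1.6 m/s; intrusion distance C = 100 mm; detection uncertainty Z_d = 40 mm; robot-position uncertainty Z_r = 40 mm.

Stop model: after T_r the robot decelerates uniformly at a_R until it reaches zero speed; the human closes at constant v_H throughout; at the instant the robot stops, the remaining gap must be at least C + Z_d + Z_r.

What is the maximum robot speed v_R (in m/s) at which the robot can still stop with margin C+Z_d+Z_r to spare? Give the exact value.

v_R_max = 27/20 m/s = 1.3500 m/s

quadratic (5/12)·v² + (103/75)·v + (-20907/8000) = 0
  disc = (103/75)² − 4·(5/12)·(-20907/8000) = 2247001/360000 ; √disc = 1499/600
  v_R = (−(103/75) + 1499/600) / (2·(5/12)) = 27/20 m/s
check:
stop time T_s = (27/20)/(6/5) = 1.1250 s
robot covers v_R·T_r = 1.3500·0.0400 = 0.0540 m before braking
robot covers 1.3500·1.1250 − ½·1.2000·1.1250² = 0.7594 m while stopping
person approaches 1.6000·(0.0400+1.1250) = 1.8640 m
residual clearance needed = 0.1000+0.0400+0.0400 = 0.1800 m
sum ≈ 0.0540+0.7594+1.8640+0.1800 ≈ 2.8574 m = S ✓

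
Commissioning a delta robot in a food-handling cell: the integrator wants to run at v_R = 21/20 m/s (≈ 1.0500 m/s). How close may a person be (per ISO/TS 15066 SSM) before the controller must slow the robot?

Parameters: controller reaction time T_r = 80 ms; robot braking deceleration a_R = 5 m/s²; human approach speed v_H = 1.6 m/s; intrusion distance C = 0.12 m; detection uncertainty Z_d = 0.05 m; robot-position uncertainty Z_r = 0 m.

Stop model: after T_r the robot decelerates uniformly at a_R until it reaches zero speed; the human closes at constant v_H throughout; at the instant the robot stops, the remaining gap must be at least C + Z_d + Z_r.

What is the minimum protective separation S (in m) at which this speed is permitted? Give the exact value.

S_min = 3313/4000 m = 0.8283 m

stop time T_s = (21/20)/5 = 0.2100 s
reaction-phase robot travel = 1.0500·0.0800 = 0.0840 m
braking distance = 1.0500²/(2·5.0000) = 0.1103 m
human closes 1.6000·0.2900 = 0.4640 m
residual clearance needed = 0.1200+0.0500+0.0000 = 0.1700 m
S_min ≈ 0.0840+0.1103+0.4640+0.1700  ⇒  S_min = 3313/4000 m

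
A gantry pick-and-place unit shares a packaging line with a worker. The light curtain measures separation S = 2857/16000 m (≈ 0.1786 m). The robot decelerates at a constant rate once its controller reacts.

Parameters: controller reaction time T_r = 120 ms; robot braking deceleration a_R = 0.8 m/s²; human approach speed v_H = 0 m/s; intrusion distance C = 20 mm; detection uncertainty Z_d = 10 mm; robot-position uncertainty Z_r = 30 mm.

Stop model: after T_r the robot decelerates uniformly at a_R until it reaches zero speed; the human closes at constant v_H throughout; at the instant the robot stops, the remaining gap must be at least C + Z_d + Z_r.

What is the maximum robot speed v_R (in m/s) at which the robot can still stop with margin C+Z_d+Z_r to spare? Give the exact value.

v_R_max = 7/20 m/s = 0.3500 m/s

quadratic (5/8)·v² + (3/25)·v + (-1897/16000) = 0
  disc = (3/25)² − 4·(5/8)·(-1897/16000) = 49729/160000 ; √disc = 223/400
  v_R = (−(3/25) + 223/400) / (2·(5/8)) = 7/20 m/s
check:
stop time T_s = (7/20)/(4/5) = 0.4375 s
robot covers v_R·T_r = 0.3500·0.1200 = 0.0420 m before braking
robot covers 0.3500·0.4375 − ½·0.8000·0.4375² = 0.0766 m while stopping
person approaches 0.0000·(0.1200+0.4375) = 0.0000 m
C+Z_d+Z_r = 0.0200+0.0100+0.0300 = 0.0600 m
sum ≈ 0.0420+0.0766+0.0000+0.0600 ≈ 0.1786 m = S ✓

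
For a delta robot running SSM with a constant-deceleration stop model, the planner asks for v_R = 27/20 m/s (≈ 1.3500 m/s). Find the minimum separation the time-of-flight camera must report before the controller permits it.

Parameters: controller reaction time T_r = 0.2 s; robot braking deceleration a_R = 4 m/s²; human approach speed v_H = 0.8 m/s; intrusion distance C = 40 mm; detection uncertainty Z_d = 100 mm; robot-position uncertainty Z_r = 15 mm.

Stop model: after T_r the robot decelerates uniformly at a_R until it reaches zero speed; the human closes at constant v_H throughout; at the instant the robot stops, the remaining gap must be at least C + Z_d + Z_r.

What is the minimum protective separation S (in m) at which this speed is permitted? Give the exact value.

S_min = 693/640 m = 1.0828 m

braking lasts T_s = (27/20)/4 = 0.3375 s
robot in T_r: 1.3500·0.2000 = 0.2700 m
robot covers 1.3500·0.3375 − ½·4.0000·0.3375² = 0.2278 m while stopping
human closes 0.8000·0.5375 = 0.4300 m
residual clearance needed = 0.0400+0.1000+0.0150 = 0.1550 m
S_min ≈ 0.2700+0.2278+0.4300+0.1550  ⇒  S_min = 693/640 m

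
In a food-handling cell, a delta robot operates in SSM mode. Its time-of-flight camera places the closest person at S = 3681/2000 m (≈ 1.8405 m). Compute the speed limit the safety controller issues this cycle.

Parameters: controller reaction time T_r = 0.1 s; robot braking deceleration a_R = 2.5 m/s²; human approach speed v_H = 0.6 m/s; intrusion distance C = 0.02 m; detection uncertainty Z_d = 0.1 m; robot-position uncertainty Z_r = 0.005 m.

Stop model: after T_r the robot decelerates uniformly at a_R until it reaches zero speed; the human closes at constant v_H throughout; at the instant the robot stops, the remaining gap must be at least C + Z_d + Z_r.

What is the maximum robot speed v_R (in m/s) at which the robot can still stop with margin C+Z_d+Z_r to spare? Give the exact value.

v_R_max = 43/20 m/s = 2.1500 m/s

at the boundary: (1/5)·v² + (17/50)·v + (-3311/2000) = 0
  disc = (17/50)² − 4·(1/5)·(-3311/2000) = 36/25 ; √disc = 6/5
  v_R = (−(17/50) + 6/5) / (2·(1/5)) = 43/20 m/s
check:
braking lasts T_s = (43/20)/(5/2) = 0.8600 s
reaction-phase robot travel = 2.1500·0.1000 = 0.2150 m
braking distance = 2.1500²/(2·2.5000) = 0.9245 m
human over T_r+T_s: 0.6000·(0.1000+0.8600) = 0.5760 m
margins: 0.0200+0.1000+0.0050 = 0.1250 m
sum ≈ 0.2150+0.9245+0.5760+0.1250 ≈ 1.8405 m = S ✓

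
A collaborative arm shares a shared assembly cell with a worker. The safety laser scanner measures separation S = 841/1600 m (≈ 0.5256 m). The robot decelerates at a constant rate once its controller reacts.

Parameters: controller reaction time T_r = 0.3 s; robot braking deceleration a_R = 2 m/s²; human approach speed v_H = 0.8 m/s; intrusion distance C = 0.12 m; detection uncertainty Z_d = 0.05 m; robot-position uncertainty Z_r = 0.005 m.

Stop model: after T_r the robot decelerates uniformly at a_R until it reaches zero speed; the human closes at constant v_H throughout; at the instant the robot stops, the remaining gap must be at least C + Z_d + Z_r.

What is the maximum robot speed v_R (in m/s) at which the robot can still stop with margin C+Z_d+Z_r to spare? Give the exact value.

quadratic (1/4)·v² + (7/10)·v + (-177/1600) = 0
  disc = (7/10)² − 4·(1/4)·(-177/1600) = 961/1600 ; √disc = 31/40
  v_R = (−(7/10) + 31/40) / (2·(1/4)) = 3/20 m/s
check:
T_s = v_R/a_R = (3/20)/2 = 0.0750 s
reaction-phase robot travel = 0.1500·0.3000 = 0.0450 m
robot covers 0.1500·0.0750 − ½·2.0000·0.0750² = 0.0056 m while stopping
human closes 0.8000·0.3750 = 0.3000 m
C+Z_d+Z_r = 0.1200+0.0500+0.0050 = 0.1750 m
sum ≈ 0.0450+0.0056+0.3000+0.1750 ≈ 0.5256 m = S ✓

v_R_max = 3/20 m/s = 0.1500 m/s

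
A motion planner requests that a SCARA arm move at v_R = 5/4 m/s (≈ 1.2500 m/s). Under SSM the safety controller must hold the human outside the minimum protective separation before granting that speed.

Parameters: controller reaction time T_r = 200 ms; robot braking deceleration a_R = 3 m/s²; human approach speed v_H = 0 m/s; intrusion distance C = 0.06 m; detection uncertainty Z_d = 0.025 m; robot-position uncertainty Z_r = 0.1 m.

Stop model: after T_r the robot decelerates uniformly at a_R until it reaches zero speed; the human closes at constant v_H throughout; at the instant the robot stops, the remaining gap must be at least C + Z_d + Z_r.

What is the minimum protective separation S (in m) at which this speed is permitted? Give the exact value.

S_min = 1669/2400 m = 0.6954 m

braking lasts T_s = (5/4)/3 = 0.4167 s
robot covers v_R·T_r = 1.2500·0.2000 = 0.2500 m before braking
braking distance = 1.2500²/(2·3.0000) = 0.2604 m
human over T_r+T_s: 0.0000·(0.2000+0.4167) = 0.0000 m
residual clearance needed = 0.0600+0.0250+0.1000 = 0.1850 m
S_min ≈ 0.2500+0.2604+0.0000+0.1850  ⇒  S_min = 1669/2400 m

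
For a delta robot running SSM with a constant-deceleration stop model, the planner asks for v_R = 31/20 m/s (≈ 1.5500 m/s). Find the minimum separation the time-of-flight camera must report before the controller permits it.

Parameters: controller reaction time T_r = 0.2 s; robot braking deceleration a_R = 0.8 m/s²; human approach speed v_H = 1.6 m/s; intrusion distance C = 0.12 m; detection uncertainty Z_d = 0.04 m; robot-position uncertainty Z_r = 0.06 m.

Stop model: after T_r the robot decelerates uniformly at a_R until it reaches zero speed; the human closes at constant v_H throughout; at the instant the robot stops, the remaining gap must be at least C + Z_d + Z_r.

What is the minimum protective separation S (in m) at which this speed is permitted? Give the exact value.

stop time T_s = (31/20)/(4/5) = 1.9375 s
robot covers v_R·T_r = 1.5500·0.2000 = 0.3100 m before braking
robot under decel: 1.5500²/(2·0.8000) = 1.5016 m
human closes 1.6000·2.1375 = 3.4200 m
residual clearance needed = 0.1200+0.0400+0.0600 = 0.2200 m
S_min ≈ 0.3100+1.5016+3.4200+0.2200  ⇒  S_min = 3489/640 m

S_min = 3489/640 m = 5.4516 m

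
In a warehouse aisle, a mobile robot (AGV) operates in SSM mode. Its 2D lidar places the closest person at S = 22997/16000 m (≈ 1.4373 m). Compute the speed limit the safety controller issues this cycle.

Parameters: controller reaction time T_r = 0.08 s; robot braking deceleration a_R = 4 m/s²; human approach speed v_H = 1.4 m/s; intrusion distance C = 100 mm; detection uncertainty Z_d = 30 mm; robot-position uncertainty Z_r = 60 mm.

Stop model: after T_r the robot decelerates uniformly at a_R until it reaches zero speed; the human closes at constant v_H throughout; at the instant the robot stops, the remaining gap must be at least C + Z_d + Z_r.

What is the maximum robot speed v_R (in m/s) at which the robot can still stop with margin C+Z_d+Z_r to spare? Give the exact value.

quadratic (1/8)·v² + (43/100)·v + (-3633/3200) = 0
  disc = (43/100)² − 4·(1/8)·(-3633/3200) = 120409/160000 ; √disc = 347/400
  v_R = (−(43/100) + 347/400) / (2·(1/8)) = 7/4 m/s
check:
braking lasts T_s = (7/4)/4 = 0.4375 s
robot covers v_R·T_r = 1.7500·0.0800 = 0.1400 m before braking
braking distance = 1.7500²/(2·4.0000) = 0.3828 m
human closes 1.4000·0.5175 = 0.7245 m
C+Z_d+Z_r = 0.1000+0.0300+0.0600 = 0.1900 m
sum ≈ 0.1400+0.3828+0.7245+0.1900 ≈ 1.4373 m = S ✓

v_R_max = 7/4 m/s = 1.7500 m/s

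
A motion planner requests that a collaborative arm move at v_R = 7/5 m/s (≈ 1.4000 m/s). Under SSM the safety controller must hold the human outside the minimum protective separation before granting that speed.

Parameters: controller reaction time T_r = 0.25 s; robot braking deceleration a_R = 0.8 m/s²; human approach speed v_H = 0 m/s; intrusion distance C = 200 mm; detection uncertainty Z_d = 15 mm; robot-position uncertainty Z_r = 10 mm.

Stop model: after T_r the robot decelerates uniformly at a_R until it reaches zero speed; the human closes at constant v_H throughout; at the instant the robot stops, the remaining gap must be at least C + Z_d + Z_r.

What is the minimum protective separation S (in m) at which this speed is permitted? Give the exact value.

S_min = 9/5 m = 1.8000 m

braking lasts T_s = (7/5)/(4/5) = 1.7500 s
reaction-phase robot travel = 1.4000·0.2500 = 0.3500 m
robot under decel: 1.4000²/(2·0.8000) = 1.2250 m
human over T_r+T_s: 0.0000·(0.2500+1.7500) = 0.0000 m
margins: 0.2000+0.0150+0.0100 = 0.2250 m
S_min ≈ 0.3500+1.2250+0.0000+0.2250  ⇒  S_min = 9/5 m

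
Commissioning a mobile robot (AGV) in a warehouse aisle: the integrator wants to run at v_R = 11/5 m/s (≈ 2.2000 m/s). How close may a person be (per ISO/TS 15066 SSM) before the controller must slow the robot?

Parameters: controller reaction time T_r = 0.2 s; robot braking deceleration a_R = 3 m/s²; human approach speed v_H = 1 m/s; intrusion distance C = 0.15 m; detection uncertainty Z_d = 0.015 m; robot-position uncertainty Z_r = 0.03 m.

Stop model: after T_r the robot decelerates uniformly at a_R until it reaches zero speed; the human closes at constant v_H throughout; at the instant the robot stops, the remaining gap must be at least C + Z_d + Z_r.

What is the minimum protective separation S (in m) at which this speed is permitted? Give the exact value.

braking lasts T_s = (11/5)/3 = 0.7333 s
robot covers v_R·T_r = 2.2000·0.2000 = 0.4400 m before braking
robot under decel: 2.2000²/(2·3.0000) = 0.8067 m
person approaches 1.0000·(0.2000+0.7333) = 0.9333 m
C+Z_d+Z_r = 0.1500+0.0150+0.0300 = 0.1950 m
S_min ≈ 0.4400+0.8067+0.9333+0.1950  ⇒  S_min = 19/8 m

S_min = 19/8 m = 2.3750 m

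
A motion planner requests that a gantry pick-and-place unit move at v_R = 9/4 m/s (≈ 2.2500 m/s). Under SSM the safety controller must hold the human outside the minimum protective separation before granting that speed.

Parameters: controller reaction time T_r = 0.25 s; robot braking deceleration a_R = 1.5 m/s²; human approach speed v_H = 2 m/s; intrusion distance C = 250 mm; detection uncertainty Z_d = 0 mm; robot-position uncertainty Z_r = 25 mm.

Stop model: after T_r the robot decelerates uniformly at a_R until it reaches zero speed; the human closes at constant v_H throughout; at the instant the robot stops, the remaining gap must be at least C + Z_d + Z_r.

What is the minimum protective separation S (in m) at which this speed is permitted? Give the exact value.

stop time T_s = (9/4)/(3/2) = 1.5000 s
reaction-phase robot travel = 2.2500·0.2500 = 0.5625 m
braking distance = 2.2500²/(2·1.5000) = 1.6875 m
human over T_r+T_s: 2.0000·(0.2500+1.5000) = 3.5000 m
residual clearance needed = 0.2500+0.0000+0.0250 = 0.2750 m
S_min ≈ 0.5625+1.6875+3.5000+0.2750  ⇒  S_min = 241/40 m

S_min = 241/40 m = 6.0250 m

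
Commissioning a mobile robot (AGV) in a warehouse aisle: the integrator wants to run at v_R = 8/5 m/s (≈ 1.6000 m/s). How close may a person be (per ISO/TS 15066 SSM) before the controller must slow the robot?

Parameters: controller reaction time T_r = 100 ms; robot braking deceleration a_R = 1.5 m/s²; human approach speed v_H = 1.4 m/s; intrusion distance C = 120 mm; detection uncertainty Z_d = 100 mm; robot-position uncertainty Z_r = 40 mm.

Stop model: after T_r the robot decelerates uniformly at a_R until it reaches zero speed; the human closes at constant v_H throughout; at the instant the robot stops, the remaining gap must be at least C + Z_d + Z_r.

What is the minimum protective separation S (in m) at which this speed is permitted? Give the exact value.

stop time T_s = (8/5)/(3/2) = 1.0667 s
robot in T_r: 1.6000·0.1000 = 0.1600 m
braking distance = 1.6000²/(2·1.5000) = 0.8533 m
human over T_r+T_s: 1.4000·(0.1000+1.0667) = 1.6333 m
margins: 0.1200+0.1000+0.0400 = 0.2600 m
S_min ≈ 0.1600+0.8533+1.6333+0.2600  ⇒  S_min = 218/75 m

S_min = 218/75 m = 2.9067 m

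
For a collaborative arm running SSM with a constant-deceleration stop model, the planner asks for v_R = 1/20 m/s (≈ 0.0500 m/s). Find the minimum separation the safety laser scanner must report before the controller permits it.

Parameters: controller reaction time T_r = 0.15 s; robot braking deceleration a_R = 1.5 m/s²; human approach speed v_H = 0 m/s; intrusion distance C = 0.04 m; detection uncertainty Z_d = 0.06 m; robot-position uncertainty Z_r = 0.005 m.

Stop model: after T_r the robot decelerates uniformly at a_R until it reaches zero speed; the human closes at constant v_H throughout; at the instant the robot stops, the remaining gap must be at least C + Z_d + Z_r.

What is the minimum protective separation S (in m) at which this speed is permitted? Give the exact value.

T_s = v_R/a_R = (1/20)/(3/2) = 0.0333 s
reaction-phase robot travel = 0.0500·0.1500 = 0.0075 m
robot covers 0.0500·0.0333 − ½·1.5000·0.0333² = 0.0008 m while stopping
human closes 0.0000·0.1833 = 0.0000 m
residual clearance needed = 0.0400+0.0600+0.0050 = 0.1050 m
S_min ≈ 0.0075+0.0008+0.0000+0.1050  ⇒  S_min = 17/150 m

S_min = 17/150 m = 0.1133 m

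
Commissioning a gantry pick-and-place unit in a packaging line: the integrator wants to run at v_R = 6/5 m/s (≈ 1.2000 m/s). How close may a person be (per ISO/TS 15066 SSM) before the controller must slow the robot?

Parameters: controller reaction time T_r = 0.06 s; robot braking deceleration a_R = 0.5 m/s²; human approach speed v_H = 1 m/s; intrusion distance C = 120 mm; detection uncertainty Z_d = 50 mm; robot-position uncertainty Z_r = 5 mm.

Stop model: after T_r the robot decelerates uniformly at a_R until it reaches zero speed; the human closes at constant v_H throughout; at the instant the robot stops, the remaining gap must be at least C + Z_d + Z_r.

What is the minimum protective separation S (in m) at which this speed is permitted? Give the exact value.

S_min = 4147/1000 m = 4.1470 m

T_s = v_R/a_R = (6/5)/(1/2) = 2.4000 s
robot in T_r: 1.2000·0.0600 = 0.0720 m
braking distance = 1.2000²/(2·0.5000) = 1.4400 m
human over T_r+T_s: 1.0000·(0.0600+2.4000) = 2.4600 m
residual clearance needed = 0.1200+0.0500+0.0050 = 0.1750 m
S_min ≈ 0.0720+1.4400+2.4600+0.1750  ⇒  S_min = 4147/1000 m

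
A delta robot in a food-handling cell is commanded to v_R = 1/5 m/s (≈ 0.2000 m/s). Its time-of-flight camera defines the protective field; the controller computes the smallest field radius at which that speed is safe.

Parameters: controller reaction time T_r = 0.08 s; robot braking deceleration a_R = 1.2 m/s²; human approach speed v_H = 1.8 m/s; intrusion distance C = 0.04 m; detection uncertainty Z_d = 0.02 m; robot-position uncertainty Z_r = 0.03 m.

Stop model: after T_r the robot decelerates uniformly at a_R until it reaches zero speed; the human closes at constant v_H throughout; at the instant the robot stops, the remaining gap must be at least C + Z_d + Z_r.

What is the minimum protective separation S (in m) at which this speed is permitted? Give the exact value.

S_min = 17/30 m = 0.5667 m

braking lasts T_s = (1/5)/(6/5) = 0.1667 s
robot covers v_R·T_r = 0.2000·0.0800 = 0.0160 m before braking
robot covers 0.2000·0.1667 − ½·1.2000·0.1667² = 0.0167 m while stopping
human over T_r+T_s: 1.8000·(0.0800+0.1667) = 0.4440 m
margins: 0.0400+0.0200+0.0300 = 0.0900 m
S_min ≈ 0.0160+0.0167+0.4440+0.0900  ⇒  S_min = 17/30 m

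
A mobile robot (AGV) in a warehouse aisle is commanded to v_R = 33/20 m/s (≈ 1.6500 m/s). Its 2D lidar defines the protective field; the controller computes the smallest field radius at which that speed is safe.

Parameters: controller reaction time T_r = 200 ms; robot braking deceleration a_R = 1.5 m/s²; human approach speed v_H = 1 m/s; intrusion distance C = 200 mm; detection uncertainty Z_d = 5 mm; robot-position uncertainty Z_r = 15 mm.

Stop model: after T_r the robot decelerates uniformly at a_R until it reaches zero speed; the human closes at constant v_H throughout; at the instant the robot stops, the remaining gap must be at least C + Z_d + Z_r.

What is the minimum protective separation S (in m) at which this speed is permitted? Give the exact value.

T_s = v_R/a_R = (33/20)/(3/2) = 1.1000 s
reaction-phase robot travel = 1.6500·0.2000 = 0.3300 m
braking distance = 1.6500²/(2·1.5000) = 0.9075 m
human closes 1.0000·1.3000 = 1.3000 m
residual clearance needed = 0.2000+0.0050+0.0150 = 0.2200 m
S_min ≈ 0.3300+0.9075+1.3000+0.2200  ⇒  S_min = 1103/400 m

S_min = 1103/400 m = 2.7575 m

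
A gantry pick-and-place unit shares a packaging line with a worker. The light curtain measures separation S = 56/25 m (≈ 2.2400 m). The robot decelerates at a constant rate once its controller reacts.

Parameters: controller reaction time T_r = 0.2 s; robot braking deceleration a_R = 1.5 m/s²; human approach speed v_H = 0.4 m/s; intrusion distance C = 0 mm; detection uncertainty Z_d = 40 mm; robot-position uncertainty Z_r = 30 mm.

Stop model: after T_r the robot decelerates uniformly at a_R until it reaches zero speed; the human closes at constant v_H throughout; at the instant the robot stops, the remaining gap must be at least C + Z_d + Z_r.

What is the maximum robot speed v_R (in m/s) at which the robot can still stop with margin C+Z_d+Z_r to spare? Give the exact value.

v_R_max = 19/10 m/s = 1.9000 m/s

collect terms ⇒ (1/3)·v_R² + (7/15)·v_R + (-209/100) = 0
  disc = (7/15)² − 4·(1/3)·(-209/100) = 676/225 ; √disc = 26/15
  v_R = (−(7/15) + 26/15) / (2·(1/3)) = 19/10 m/s
check:
stop time T_s = (19/10)/(3/2) = 1.2667 s
robot in T_r: 1.9000·0.2000 = 0.3800 m
braking distance = 1.9000²/(2·1.5000) = 1.2033 m
human over T_r+T_s: 0.4000·(0.2000+1.2667) = 0.5867 m
C+Z_d+Z_r = 0.0000+0.0400+0.0300 = 0.0700 m
sum ≈ 0.3800+1.2033+0.5867+0.0700 ≈ 2.2400 m = S ✓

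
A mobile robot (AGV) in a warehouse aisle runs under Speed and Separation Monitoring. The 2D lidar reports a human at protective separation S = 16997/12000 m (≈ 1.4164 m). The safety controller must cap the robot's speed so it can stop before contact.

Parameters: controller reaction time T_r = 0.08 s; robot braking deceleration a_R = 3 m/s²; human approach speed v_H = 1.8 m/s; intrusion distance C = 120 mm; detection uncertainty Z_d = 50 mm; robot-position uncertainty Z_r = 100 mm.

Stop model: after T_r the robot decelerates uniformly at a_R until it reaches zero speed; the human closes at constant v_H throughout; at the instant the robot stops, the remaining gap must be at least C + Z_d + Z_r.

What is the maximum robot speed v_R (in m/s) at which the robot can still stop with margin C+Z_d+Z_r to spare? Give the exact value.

v_R_max = 23/20 m/s = 1.1500 m/s

collect terms ⇒ (1/6)·v_R² + (17/25)·v_R + (-12029/12000) = 0
  disc = (17/25)² − 4·(1/6)·(-12029/12000) = 101761/90000 ; √disc = 319/300
  v_R = (−(17/25) + 319/300) / (2·(1/6)) = 23/20 m/s
check:
braking lasts T_s = (23/20)/3 = 0.3833 s
reaction-phase robot travel = 1.1500·0.0800 = 0.0920 m
braking distance = 1.1500²/(2·3.0000) = 0.2204 m
person approaches 1.8000·(0.0800+0.3833) = 0.8340 m
margins: 0.1200+0.0500+0.1000 = 0.2700 m
sum ≈ 0.0920+0.2204+0.8340+0.2700 ≈ 1.4164 m = S ✓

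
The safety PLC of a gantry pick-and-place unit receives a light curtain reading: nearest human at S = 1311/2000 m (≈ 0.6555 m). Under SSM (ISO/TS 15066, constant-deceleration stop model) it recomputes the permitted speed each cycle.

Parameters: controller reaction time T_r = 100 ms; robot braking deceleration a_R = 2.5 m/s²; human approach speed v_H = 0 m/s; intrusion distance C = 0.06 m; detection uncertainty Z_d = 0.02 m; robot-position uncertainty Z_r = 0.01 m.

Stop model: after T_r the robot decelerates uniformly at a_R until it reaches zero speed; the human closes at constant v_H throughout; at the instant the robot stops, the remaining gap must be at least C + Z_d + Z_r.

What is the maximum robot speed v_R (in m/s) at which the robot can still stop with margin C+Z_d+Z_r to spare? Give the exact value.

v_R_max = 29/20 m/s = 1.4500 m/s

collect terms ⇒ (1/5)·v_R² + (1/10)·v_R + (-1131/2000) = 0
  disc = (1/10)² − 4·(1/5)·(-1131/2000) = 289/625 ; √disc = 17/25
  v_R = (−(1/10) + 17/25) / (2·(1/5)) = 29/20 m/s
check:
stop time T_s = (29/20)/(5/2) = 0.5800 s
robot covers v_R·T_r = 1.4500·0.1000 = 0.1450 m before braking
robot covers 1.4500·0.5800 − ½·2.5000·0.5800² = 0.4205 m while stopping
person approaches 0.0000·(0.1000+0.5800) = 0.0000 m
margins: 0.0600+0.0200+0.0100 = 0.0900 m
sum ≈ 0.1450+0.4205+0.0000+0.0900 ≈ 0.6555 m = S ✓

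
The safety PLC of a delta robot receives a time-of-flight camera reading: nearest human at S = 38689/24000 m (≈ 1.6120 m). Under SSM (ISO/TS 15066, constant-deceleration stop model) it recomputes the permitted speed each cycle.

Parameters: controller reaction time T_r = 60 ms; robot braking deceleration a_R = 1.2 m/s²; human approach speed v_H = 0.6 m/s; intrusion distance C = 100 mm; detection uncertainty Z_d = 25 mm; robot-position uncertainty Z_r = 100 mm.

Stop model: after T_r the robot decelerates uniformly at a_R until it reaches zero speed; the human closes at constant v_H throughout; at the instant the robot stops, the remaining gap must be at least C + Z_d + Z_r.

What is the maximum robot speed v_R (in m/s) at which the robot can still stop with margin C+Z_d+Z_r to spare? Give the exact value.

v_R_max = 5/4 m/s = 1.2500 m/s

collect terms ⇒ (5/12)·v_R² + (14/25)·v_R + (-1297/960) = 0
  disc = (14/25)² − 4·(5/12)·(-1297/960) = 923521/360000 ; √disc = 961/600
  v_R = (−(14/25) + 961/600) / (2·(5/12)) = 5/4 m/s
check:
stop time T_s = (5/4)/(6/5) = 1.0417 s
robot in T_r: 1.2500·0.0600 = 0.0750 m
robot under decel: 1.2500²/(2·1.2000) = 0.6510 m
human closes 0.6000·1.1017 = 0.6610 m
C+Z_d+Z_r = 0.1000+0.0250+0.1000 = 0.2250 m
sum ≈ 0.0750+0.6510+0.6610+0.2250 ≈ 1.6120 m = S ✓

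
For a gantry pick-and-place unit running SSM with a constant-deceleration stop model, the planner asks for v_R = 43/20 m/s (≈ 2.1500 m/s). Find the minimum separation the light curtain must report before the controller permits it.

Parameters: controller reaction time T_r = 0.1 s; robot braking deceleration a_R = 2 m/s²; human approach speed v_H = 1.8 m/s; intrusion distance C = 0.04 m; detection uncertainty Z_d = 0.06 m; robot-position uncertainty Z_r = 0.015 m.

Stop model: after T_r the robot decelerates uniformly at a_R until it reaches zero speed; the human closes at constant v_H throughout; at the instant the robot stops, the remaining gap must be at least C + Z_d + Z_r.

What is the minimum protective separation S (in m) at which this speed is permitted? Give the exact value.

S_min = 5761/1600 m = 3.6006 m

stop time T_s = (43/20)/2 = 1.0750 s
robot in T_r: 2.1500·0.1000 = 0.2150 m
braking distance = 2.1500²/(2·2.0000) = 1.1556 m
human over T_r+T_s: 1.8000·(0.1000+1.0750) = 2.1150 m
margins: 0.0400+0.0600+0.0150 = 0.1150 m
S_min ≈ 0.2150+1.1556+2.1150+0.1150  ⇒  S_min = 5761/1600 m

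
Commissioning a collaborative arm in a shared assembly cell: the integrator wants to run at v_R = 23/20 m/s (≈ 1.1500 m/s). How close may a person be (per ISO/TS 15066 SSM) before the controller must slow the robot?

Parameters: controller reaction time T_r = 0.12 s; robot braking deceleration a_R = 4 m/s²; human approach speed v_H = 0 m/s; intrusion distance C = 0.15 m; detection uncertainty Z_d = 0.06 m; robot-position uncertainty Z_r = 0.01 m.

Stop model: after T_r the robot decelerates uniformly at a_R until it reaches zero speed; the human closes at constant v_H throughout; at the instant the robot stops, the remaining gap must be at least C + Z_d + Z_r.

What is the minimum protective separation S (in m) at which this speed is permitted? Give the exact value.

S_min = 8373/16000 m = 0.5233 m

T_s = v_R/a_R = (23/20)/4 = 0.2875 s
robot in T_r: 1.1500·0.1200 = 0.1380 m
robot covers 1.1500·0.2875 − ½·4.0000·0.2875² = 0.1653 m while stopping
human over T_r+T_s: 0.0000·(0.1200+0.2875) = 0.0000 m
margins: 0.1500+0.0600+0.0100 = 0.2200 m
S_min ≈ 0.1380+0.1653+0.0000+0.2200  ⇒  S_min = 8373/16000 m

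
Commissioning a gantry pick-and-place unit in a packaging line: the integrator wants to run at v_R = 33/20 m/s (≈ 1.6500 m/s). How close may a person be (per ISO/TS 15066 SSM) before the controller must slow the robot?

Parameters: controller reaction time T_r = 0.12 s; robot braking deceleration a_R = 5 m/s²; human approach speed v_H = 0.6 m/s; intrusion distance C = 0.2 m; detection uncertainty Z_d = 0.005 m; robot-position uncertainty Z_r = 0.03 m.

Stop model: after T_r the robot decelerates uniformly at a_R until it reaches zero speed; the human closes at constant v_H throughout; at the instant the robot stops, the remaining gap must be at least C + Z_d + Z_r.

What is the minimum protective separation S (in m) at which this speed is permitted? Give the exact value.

S_min = 3901/4000 m = 0.9752 m

T_s = v_R/a_R = (33/20)/5 = 0.3300 s
robot covers v_R·T_r = 1.6500·0.1200 = 0.1980 m before braking
robot under decel: 1.6500²/(2·5.0000) = 0.2722 m
person approaches 0.6000·(0.1200+0.3300) = 0.2700 m
margins: 0.2000+0.0050+0.0300 = 0.2350 m
S_min ≈ 0.1980+0.2722+0.2700+0.2350  ⇒  S_min = 3901/4000 m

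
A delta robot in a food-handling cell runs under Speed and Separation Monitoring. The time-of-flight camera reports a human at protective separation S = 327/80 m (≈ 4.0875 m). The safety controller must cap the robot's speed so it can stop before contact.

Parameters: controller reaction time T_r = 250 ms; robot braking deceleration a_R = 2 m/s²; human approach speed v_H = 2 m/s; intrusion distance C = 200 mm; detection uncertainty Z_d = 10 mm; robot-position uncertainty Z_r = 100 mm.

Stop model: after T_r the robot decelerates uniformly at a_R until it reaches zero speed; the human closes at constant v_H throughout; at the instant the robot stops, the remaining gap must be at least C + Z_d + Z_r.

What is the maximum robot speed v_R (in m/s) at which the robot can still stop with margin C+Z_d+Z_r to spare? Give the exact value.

at the boundary: (1/4)·v² + (5/4)·v + (-1311/400) = 0
  disc = (5/4)² − 4·(1/4)·(-1311/400) = 121/25 ; √disc = 11/5
  v_R = (−(5/4) + 11/5) / (2·(1/4)) = 19/10 m/s
check:
stop time T_s = (19/10)/2 = 0.9500 s
robot in T_r: 1.9000·0.2500 = 0.4750 m
braking distance = 1.9000²/(2·2.0000) = 0.9025 m
person approaches 2.0000·(0.2500+0.9500) = 2.4000 m
C+Z_d+Z_r = 0.2000+0.0100+0.1000 = 0.3100 m
sum ≈ 0.4750+0.9025+2.4000+0.3100 ≈ 4.0875 m = S ✓

v_R_max = 19/10 m/s = 1.9000 m/s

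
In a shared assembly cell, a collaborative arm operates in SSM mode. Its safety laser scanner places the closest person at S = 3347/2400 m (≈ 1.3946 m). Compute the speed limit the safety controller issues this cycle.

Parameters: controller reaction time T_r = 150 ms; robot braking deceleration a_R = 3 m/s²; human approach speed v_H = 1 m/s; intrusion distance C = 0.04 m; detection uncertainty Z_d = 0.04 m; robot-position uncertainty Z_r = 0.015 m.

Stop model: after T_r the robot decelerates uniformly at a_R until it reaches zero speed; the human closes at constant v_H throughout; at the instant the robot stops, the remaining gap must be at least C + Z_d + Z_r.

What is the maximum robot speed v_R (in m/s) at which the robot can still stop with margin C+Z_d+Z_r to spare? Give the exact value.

quadratic (1/6)·v² + (29/60)·v + (-2759/2400) = 0
  disc = (29/60)² − 4·(1/6)·(-2759/2400) = 1 ; √disc = 1
  v_R = (−(29/60) + 1) / (2·(1/6)) = 31/20 m/s
check:
T_s = v_R/a_R = (31/20)/3 = 0.5167 s
robot covers v_R·T_r = 1.5500·0.1500 = 0.2325 m before braking
braking distance = 1.5500²/(2·3.0000) = 0.4004 m
human over T_r+T_s: 1.0000·(0.1500+0.5167) = 0.6667 m
residual clearance needed = 0.0400+0.0400+0.0150 = 0.0950 m
sum ≈ 0.2325+0.4004+0.6667+0.0950 ≈ 1.3946 m = S ✓

v_R_max = 31/20 m/s = 1.5500 m/s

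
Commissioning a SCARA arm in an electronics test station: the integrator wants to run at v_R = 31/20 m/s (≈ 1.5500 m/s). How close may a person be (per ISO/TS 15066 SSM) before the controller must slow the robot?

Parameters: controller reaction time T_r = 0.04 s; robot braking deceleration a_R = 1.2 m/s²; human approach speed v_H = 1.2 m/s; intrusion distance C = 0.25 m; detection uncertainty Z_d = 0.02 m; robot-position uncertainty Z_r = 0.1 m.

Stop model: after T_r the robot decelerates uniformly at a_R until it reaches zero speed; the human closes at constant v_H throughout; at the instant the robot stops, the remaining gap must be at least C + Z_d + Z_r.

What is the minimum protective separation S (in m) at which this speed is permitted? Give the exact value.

braking lasts T_s = (31/20)/(6/5) = 1.2917 s
robot covers v_R·T_r = 1.5500·0.0400 = 0.0620 m before braking
robot under decel: 1.5500²/(2·1.2000) = 1.0010 m
human over T_r+T_s: 1.2000·(0.0400+1.2917) = 1.5980 m
C+Z_d+Z_r = 0.2500+0.0200+0.1000 = 0.3700 m
S_min ≈ 0.0620+1.0010+1.5980+0.3700  ⇒  S_min = 14549/4800 m

S_min = 14549/4800 m = 3.0310 m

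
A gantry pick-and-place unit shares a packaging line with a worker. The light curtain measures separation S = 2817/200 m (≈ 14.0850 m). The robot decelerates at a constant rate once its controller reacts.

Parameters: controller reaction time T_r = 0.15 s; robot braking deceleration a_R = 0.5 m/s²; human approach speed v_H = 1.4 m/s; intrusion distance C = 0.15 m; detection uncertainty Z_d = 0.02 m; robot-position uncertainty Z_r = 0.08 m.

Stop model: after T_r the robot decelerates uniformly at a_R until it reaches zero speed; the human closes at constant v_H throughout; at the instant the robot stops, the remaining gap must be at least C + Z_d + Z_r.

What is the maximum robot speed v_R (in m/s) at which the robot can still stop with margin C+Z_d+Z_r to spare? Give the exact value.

v_R_max = 5/2 m/s = 2.5000 m/s

collect terms ⇒ (1)·v_R² + (59/20)·v_R + (-109/8) = 0
  disc = (59/20)² − 4·(1)·(-109/8) = 25281/400 ; √disc = 159/20
  v_R = (−(59/20) + 159/20) / (2·(1)) = 5/2 m/s
check:
stop time T_s = (5/2)/(1/2) = 5.0000 s
robot covers v_R·T_r = 2.5000·0.1500 = 0.3750 m before braking
braking distance = 2.5000²/(2·0.5000) = 6.2500 m
human over T_r+T_s: 1.4000·(0.1500+5.0000) = 7.2100 m
C+Z_d+Z_r = 0.1500+0.0200+0.0800 = 0.2500 m
sum ≈ 0.3750+6.2500+7.2100+0.2500 ≈ 14.0850 m = S ✓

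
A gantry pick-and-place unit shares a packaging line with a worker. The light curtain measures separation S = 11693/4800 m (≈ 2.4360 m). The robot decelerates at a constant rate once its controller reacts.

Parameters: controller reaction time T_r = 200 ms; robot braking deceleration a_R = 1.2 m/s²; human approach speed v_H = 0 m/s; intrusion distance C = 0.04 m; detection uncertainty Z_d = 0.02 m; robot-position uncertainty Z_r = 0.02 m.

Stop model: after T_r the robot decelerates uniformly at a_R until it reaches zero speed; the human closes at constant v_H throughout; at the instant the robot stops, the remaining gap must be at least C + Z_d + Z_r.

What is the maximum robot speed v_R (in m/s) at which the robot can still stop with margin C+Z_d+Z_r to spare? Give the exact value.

v_R_max = 43/20 m/s = 2.1500 m/s

quadratic (5/12)·v² + (1/5)·v + (-11309/4800) = 0
  disc = (1/5)² − 4·(5/12)·(-11309/4800) = 57121/14400 ; √disc = 239/120
  v_R = (−(1/5) + 239/120) / (2·(5/12)) = 43/20 m/s
check:
stop time T_s = (43/20)/(6/5) = 1.7917 s
robot in T_r: 2.1500·0.2000 = 0.4300 m
robot under decel: 2.1500²/(2·1.2000) = 1.9260 m
human closes 0.0000·1.9917 = 0.0000 m
C+Z_d+Z_r = 0.0400+0.0200+0.0200 = 0.0800 m
sum ≈ 0.4300+1.9260+0.0000+0.0800 ≈ 2.4360 m = S ✓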